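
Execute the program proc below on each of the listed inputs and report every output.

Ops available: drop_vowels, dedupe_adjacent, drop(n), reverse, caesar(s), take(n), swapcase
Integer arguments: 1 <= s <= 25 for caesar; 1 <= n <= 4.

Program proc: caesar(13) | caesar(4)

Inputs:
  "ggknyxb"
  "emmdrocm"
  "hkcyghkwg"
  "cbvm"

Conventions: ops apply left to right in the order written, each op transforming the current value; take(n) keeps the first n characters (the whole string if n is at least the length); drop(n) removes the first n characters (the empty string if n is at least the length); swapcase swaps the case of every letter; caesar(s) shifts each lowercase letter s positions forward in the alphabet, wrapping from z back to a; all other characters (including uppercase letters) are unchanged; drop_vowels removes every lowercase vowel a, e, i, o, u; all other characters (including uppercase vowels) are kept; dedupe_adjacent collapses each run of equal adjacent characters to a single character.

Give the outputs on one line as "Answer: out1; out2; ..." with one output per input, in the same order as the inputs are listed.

"xxbepos"; "vdduiftd"; "ybtpxybnx"; "tsmd"

Execution, op by op:
  "ggknyxb" -> "ttxalko" -> "xxbepos"
  "emmdrocm" -> "rzzqebpz" -> "vdduiftd"
  "hkcyghkwg" -> "uxpltuxjt" -> "ybtpxybnx"
  "cbvm" -> "poiz" -> "tsmd"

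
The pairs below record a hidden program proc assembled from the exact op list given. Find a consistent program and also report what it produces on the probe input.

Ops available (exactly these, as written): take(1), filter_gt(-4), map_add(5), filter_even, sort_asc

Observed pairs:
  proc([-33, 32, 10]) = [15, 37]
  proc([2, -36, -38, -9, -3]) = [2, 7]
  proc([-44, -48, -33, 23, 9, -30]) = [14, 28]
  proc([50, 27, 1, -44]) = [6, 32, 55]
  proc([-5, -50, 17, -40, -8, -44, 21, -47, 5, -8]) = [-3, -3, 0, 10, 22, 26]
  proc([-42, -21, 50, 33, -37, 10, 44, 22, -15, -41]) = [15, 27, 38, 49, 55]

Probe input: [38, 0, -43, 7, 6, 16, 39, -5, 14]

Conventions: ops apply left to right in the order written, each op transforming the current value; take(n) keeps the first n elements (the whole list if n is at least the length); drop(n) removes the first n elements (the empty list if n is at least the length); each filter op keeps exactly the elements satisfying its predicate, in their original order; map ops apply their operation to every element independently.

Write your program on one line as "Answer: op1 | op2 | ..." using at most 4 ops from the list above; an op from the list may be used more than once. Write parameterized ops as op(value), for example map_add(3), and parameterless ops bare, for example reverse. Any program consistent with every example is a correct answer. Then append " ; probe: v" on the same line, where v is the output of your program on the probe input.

map_add(5) | filter_gt(-4) | sort_asc ; probe: [0, 5, 11, 12, 19, 21, 43, 44]

Check, running the answer program on each example:
  [-33, 32, 10] -> [-28, 37, 15] -> [37, 15] -> [15, 37]
  [2, -36, -38, -9, -3] -> [7, -31, -33, -4, 2] -> [7, 2] -> [2, 7]
  [-44, -48, -33, 23, 9, -30] -> [-39, -43, -28, 28, 14, -25] -> [28, 14] -> [14, 28]
  [50, 27, 1, -44] -> [55, 32, 6, -39] -> [55, 32, 6] -> [6, 32, 55]
  [-5, -50, 17, -40, -8, -44, 21, -47, 5, -8] -> [0, -45, 22, -35, -3, -39, 26, -42, 10, -3] -> [0, 22, -3, 26, 10, -3] -> [-3, -3, 0, 10, 22, 26]
  [-42, -21, 50, 33, -37, 10, 44, 22, -15, -41] -> [-37, -16, 55, 38, -32, 15, 49, 27, -10, -36] -> [55, 38, 15, 49, 27] -> [15, 27, 38, 49, 55]
  probe: [38, 0, -43, 7, 6, 16, 39, -5, 14] -> [43, 5, -38, 12, 11, 21, 44, 0, 19] -> [43, 5, 12, 11, 21, 44, 0, 19] -> [0, 5, 11, 12, 19, 21, 43, 44]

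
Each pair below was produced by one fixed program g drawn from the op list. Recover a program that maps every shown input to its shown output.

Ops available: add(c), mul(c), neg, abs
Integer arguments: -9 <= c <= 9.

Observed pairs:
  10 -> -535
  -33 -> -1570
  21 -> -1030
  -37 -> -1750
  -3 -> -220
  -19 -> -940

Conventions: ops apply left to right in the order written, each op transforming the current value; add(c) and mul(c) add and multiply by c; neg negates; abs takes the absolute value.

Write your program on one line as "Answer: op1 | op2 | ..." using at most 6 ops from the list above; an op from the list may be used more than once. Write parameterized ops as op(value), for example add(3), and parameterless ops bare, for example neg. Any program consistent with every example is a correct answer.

abs | mul(9) | neg | add(-8) | add(-9) | mul(5)

Check, running the answer program on each example:
  10 -> 10 -> 90 -> -90 -> -98 -> -107 -> -535
  -33 -> 33 -> 297 -> -297 -> -305 -> -314 -> -1570
  21 -> 21 -> 189 -> -189 -> -197 -> -206 -> -1030
  -37 -> 37 -> 333 -> -333 -> -341 -> -350 -> -1750
  -3 -> 3 -> 27 -> -27 -> -35 -> -44 -> -220
  -19 -> 19 -> 171 -> -171 -> -179 -> -188 -> -940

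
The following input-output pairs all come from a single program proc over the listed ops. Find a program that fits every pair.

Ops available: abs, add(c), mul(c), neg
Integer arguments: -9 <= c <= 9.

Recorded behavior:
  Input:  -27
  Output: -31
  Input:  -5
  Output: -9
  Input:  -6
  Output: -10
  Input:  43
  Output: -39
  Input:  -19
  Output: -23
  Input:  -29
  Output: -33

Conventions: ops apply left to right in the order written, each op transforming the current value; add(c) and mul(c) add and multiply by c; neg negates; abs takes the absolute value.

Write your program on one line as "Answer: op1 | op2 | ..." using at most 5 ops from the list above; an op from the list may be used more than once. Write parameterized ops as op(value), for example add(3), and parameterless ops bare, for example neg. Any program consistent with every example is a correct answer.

add(-8) | add(4) | abs | neg

Check, running the answer program on each example:
  -27 -> -35 -> -31 -> 31 -> -31
  -5 -> -13 -> -9 -> 9 -> -9
  -6 -> -14 -> -10 -> 10 -> -10
  43 -> 35 -> 39 -> 39 -> -39
  -19 -> -27 -> -23 -> 23 -> -23
  -29 -> -37 -> -33 -> 33 -> -33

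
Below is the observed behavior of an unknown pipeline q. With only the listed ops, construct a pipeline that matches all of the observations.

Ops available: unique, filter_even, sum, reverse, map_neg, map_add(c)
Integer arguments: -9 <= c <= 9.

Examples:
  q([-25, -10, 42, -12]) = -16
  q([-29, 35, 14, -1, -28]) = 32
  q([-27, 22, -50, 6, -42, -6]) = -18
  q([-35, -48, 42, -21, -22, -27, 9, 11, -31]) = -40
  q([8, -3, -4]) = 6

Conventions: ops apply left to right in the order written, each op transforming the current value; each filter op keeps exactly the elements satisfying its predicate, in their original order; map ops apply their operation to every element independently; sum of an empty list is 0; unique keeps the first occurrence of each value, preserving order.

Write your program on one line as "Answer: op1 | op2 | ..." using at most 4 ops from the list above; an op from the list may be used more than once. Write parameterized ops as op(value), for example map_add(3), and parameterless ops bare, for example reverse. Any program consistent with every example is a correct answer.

reverse | map_add(9) | filter_even | sum

Check, running the answer program on each example:
  [-25, -10, 42, -12] -> [-12, 42, -10, -25] -> [-3, 51, -1, -16] -> [-16] -> -16
  [-29, 35, 14, -1, -28] -> [-28, -1, 14, 35, -29] -> [-19, 8, 23, 44, -20] -> [8, 44, -20] -> 32
  [-27, 22, -50, 6, -42, -6] -> [-6, -42, 6, -50, 22, -27] -> [3, -33, 15, -41, 31, -18] -> [-18] -> -18
  [-35, -48, 42, -21, -22, -27, 9, 11, -31] -> [-31, 11, 9, -27, -22, -21, 42, -48, -35] -> [-22, 20, 18, -18, -13, -12, 51, -39, -26] -> [-22, 20, 18, -18, -12, -26] -> -40
  [8, -3, -4] -> [-4, -3, 8] -> [5, 6, 17] -> [6] -> 6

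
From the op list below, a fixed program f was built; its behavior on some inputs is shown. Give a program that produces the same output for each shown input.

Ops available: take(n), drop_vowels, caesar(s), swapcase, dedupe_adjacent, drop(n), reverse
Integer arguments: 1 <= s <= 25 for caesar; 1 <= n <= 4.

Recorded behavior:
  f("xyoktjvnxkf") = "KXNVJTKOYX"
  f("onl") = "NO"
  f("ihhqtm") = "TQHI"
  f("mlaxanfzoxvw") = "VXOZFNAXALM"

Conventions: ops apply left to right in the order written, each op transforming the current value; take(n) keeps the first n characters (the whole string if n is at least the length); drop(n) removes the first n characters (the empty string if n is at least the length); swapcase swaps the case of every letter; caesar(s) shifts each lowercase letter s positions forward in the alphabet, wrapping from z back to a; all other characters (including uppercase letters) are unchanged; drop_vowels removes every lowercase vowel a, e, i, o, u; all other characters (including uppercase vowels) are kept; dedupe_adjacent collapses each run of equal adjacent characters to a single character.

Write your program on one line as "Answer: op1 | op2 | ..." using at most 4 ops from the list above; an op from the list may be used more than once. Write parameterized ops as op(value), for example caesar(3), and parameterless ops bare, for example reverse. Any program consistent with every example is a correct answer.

dedupe_adjacent | reverse | swapcase | drop(1)

Check, running the answer program on each example:
  "xyoktjvnxkf" -> "xyoktjvnxkf" -> "fkxnvjtkoyx" -> "FKXNVJTKOYX" -> "KXNVJTKOYX"
  "onl" -> "onl" -> "lno" -> "LNO" -> "NO"
  "ihhqtm" -> "ihqtm" -> "mtqhi" -> "MTQHI" -> "TQHI"
  "mlaxanfzoxvw" -> "mlaxanfzoxvw" -> "wvxozfnaxalm" -> "WVXOZFNAXALM" -> "VXOZFNAXALM"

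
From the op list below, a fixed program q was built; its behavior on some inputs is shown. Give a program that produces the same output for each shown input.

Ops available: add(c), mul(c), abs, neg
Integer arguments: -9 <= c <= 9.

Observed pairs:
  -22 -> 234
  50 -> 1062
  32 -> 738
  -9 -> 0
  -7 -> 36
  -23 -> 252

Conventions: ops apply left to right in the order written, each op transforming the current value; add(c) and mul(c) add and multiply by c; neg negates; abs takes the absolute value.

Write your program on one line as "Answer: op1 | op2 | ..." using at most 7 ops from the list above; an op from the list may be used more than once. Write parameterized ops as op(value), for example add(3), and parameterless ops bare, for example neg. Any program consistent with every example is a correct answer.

neg | add(-9) | mul(3) | neg | abs | mul(6)

Check, running the answer program on each example:
  -22 -> 22 -> 13 -> 39 -> -39 -> 39 -> 234
  50 -> -50 -> -59 -> -177 -> 177 -> 177 -> 1062
  32 -> -32 -> -41 -> -123 -> 123 -> 123 -> 738
  -9 -> 9 -> 0 -> 0 -> 0 -> 0 -> 0
  -7 -> 7 -> -2 -> -6 -> 6 -> 6 -> 36
  -23 -> 23 -> 14 -> 42 -> -42 -> 42 -> 252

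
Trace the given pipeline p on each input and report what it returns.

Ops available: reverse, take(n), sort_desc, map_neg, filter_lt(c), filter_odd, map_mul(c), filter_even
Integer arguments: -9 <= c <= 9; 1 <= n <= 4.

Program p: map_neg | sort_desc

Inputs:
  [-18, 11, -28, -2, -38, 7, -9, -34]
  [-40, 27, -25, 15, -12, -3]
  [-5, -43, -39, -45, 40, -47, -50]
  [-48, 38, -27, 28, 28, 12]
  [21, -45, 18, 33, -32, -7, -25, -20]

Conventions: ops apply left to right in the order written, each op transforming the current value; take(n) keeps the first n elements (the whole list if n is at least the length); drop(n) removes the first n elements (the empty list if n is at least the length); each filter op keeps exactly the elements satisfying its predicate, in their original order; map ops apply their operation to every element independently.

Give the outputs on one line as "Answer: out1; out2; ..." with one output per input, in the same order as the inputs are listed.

Execution, op by op:
  [-18, 11, -28, -2, -38, 7, -9, -34] -> [18, -11, 28, 2, 38, -7, 9, 34] -> [38, 34, 28, 18, 9, 2, -7, -11]
  [-40, 27, -25, 15, -12, -3] -> [40, -27, 25, -15, 12, 3] -> [40, 25, 12, 3, -15, -27]
  [-5, -43, -39, -45, 40, -47, -50] -> [5, 43, 39, 45, -40, 47, 50] -> [50, 47, 45, 43, 39, 5, -40]
  [-48, 38, -27, 28, 28, 12] -> [48, -38, 27, -28, -28, -12] -> [48, 27, -12, -28, -28, -38]
  [21, -45, 18, 33, -32, -7, -25, -20] -> [-21, 45, -18, -33, 32, 7, 25, 20] -> [45, 32, 25, 20, 7, -18, -21, -33]

[38, 34, 28, 18, 9, 2, -7, -11]; [40, 25, 12, 3, -15, -27]; [50, 47, 45, 43, 39, 5, -40]; [48, 27, -12, -28, -28, -38]; [45, 32, 25, 20, 7, -18, -21, -33]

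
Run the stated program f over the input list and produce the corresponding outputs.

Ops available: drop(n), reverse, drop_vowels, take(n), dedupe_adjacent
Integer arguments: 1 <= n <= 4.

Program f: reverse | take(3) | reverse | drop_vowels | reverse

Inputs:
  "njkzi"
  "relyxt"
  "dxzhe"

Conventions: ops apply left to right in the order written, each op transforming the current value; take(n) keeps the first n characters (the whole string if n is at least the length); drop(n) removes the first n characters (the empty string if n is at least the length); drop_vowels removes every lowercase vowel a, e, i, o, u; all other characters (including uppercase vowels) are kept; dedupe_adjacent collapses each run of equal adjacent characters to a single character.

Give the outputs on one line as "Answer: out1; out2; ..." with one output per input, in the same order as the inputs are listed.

"zk"; "txy"; "hz"

Execution, op by op:
  "njkzi" -> "izkjn" -> "izk" -> "kzi" -> "kz" -> "zk"
  "relyxt" -> "txyler" -> "txy" -> "yxt" -> "yxt" -> "txy"
  "dxzhe" -> "ehzxd" -> "ehz" -> "zhe" -> "zh" -> "hz"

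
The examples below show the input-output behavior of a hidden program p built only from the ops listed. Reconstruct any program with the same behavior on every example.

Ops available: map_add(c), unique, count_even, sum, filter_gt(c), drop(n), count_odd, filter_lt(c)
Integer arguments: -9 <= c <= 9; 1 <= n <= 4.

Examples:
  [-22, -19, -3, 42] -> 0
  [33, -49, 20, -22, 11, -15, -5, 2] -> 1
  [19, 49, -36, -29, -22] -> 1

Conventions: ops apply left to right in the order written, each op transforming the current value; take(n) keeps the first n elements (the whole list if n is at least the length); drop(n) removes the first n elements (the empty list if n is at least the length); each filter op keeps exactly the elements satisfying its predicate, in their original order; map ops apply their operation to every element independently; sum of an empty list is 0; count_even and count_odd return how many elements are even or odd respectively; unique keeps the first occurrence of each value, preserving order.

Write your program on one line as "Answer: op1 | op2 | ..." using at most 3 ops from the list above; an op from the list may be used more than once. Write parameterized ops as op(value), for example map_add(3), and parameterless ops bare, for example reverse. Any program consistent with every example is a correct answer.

drop(4) | count_even

Check, running the answer program on each example:
  [-22, -19, -3, 42] -> [] -> 0
  [33, -49, 20, -22, 11, -15, -5, 2] -> [11, -15, -5, 2] -> 1
  [19, 49, -36, -29, -22] -> [-22] -> 1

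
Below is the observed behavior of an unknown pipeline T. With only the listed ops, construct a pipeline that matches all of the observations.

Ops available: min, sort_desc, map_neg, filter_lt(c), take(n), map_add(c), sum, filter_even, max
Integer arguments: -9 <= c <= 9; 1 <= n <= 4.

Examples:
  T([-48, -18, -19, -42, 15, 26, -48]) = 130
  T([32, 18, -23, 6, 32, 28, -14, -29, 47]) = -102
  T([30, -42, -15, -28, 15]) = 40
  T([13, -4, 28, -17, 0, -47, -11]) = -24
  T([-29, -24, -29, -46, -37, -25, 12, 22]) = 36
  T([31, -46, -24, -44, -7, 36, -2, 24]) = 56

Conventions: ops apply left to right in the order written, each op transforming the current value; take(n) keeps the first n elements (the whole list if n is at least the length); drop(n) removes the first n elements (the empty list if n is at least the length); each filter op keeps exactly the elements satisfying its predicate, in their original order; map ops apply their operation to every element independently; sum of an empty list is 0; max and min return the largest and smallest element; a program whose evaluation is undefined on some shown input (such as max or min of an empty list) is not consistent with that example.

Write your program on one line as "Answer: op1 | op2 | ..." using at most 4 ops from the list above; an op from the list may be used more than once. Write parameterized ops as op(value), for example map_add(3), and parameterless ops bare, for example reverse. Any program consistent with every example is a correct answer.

map_neg | filter_even | sort_desc | sum

Check, running the answer program on each example:
  [-48, -18, -19, -42, 15, 26, -48] -> [48, 18, 19, 42, -15, -26, 48] -> [48, 18, 42, -26, 48] -> [48, 48, 42, 18, -26] -> 130
  [32, 18, -23, 6, 32, 28, -14, -29, 47] -> [-32, -18, 23, -6, -32, -28, 14, 29, -47] -> [-32, -18, -6, -32, -28, 14] -> [14, -6, -18, -28, -32, -32] -> -102
  [30, -42, -15, -28, 15] -> [-30, 42, 15, 28, -15] -> [-30, 42, 28] -> [42, 28, -30] -> 40
  [13, -4, 28, -17, 0, -47, -11] -> [-13, 4, -28, 17, 0, 47, 11] -> [4, -28, 0] -> [4, 0, -28] -> -24
  [-29, -24, -29, -46, -37, -25, 12, 22] -> [29, 24, 29, 46, 37, 25, -12, -22] -> [24, 46, -12, -22] -> [46, 24, -12, -22] -> 36
  [31, -46, -24, -44, -7, 36, -2, 24] -> [-31, 46, 24, 44, 7, -36, 2, -24] -> [46, 24, 44, -36, 2, -24] -> [46, 44, 24, 2, -24, -36] -> 56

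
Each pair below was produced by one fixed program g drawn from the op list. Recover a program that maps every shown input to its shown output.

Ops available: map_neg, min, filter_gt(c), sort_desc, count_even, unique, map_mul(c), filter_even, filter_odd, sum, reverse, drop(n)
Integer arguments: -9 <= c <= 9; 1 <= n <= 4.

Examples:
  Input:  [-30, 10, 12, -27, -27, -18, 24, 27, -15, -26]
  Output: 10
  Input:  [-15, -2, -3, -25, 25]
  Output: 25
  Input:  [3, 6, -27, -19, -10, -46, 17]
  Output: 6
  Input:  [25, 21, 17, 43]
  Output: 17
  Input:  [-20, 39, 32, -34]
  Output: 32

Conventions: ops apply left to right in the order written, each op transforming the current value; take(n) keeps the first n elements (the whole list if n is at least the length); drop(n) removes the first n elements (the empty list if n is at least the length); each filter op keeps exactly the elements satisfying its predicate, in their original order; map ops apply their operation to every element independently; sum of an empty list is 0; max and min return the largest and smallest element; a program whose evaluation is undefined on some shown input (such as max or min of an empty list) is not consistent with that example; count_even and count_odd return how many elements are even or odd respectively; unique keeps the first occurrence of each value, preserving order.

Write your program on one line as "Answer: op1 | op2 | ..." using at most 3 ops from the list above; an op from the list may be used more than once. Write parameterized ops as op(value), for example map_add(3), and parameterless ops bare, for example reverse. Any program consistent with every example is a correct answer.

sort_desc | filter_gt(5) | min

Check, running the answer program on each example:
  [-30, 10, 12, -27, -27, -18, 24, 27, -15, -26] -> [27, 24, 12, 10, -15, -18, -26, -27, -27, -30] -> [27, 24, 12, 10] -> 10
  [-15, -2, -3, -25, 25] -> [25, -2, -3, -15, -25] -> [25] -> 25
  [3, 6, -27, -19, -10, -46, 17] -> [17, 6, 3, -10, -19, -27, -46] -> [17, 6] -> 6
  [25, 21, 17, 43] -> [43, 25, 21, 17] -> [43, 25, 21, 17] -> 17
  [-20, 39, 32, -34] -> [39, 32, -20, -34] -> [39, 32] -> 32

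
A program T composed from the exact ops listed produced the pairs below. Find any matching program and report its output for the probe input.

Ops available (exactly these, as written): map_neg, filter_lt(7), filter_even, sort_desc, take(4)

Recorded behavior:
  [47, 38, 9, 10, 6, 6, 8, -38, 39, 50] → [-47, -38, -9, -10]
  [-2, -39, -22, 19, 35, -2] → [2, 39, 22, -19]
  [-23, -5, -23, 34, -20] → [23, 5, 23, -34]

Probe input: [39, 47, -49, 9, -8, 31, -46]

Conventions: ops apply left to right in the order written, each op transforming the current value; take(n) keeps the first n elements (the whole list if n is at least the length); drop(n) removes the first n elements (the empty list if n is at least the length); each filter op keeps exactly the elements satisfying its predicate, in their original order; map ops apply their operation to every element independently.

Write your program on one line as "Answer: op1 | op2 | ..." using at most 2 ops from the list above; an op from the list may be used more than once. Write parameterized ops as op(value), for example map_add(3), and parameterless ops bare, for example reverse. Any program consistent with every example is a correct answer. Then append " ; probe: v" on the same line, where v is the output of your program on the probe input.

take(4) | map_neg ; probe: [-39, -47, 49, -9]

Check, running the answer program on each example:
  [47, 38, 9, 10, 6, 6, 8, -38, 39, 50] -> [47, 38, 9, 10] -> [-47, -38, -9, -10]
  [-2, -39, -22, 19, 35, -2] -> [-2, -39, -22, 19] -> [2, 39, 22, -19]
  [-23, -5, -23, 34, -20] -> [-23, -5, -23, 34] -> [23, 5, 23, -34]
  probe: [39, 47, -49, 9, -8, 31, -46] -> [39, 47, -49, 9] -> [-39, -47, 49, -9]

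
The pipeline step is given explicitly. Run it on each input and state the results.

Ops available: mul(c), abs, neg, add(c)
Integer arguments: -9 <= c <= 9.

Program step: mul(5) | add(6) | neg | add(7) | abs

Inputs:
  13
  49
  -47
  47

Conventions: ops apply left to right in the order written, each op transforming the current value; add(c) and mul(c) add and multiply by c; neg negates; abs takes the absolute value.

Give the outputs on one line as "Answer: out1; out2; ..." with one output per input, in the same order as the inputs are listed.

64; 244; 236; 234

Execution, op by op:
  13 -> 65 -> 71 -> -71 -> -64 -> 64
  49 -> 245 -> 251 -> -251 -> -244 -> 244
  -47 -> -235 -> -229 -> 229 -> 236 -> 236
  47 -> 235 -> 241 -> -241 -> -234 -> 234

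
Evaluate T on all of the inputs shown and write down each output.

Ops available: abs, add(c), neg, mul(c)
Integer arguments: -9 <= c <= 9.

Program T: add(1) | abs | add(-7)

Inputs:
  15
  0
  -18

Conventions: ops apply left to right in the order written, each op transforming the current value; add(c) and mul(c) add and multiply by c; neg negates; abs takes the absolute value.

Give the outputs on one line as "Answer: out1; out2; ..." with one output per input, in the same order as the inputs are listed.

Execution, op by op:
  15 -> 16 -> 16 -> 9
  0 -> 1 -> 1 -> -6
  -18 -> -17 -> 17 -> 10

9; -6; 10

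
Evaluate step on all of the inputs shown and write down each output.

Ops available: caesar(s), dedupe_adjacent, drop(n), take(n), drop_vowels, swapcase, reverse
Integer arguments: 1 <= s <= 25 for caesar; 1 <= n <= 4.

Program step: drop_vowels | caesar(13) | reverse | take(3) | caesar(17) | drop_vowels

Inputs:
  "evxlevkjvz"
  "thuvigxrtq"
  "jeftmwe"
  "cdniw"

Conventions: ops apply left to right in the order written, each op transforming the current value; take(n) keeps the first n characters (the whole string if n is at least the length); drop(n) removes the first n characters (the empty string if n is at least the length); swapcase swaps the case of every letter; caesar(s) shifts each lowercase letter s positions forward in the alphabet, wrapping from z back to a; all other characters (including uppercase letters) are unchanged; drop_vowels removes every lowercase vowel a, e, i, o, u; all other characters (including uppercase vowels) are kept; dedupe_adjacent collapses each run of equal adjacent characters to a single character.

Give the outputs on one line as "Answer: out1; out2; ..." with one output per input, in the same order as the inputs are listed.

"dzn"; "xv"; "qx"; "rh"

Execution, op by op:
  "evxlevkjvz" -> "vxlvkjvz" -> "ikyixwim" -> "miwxiyki" -> "miw" -> "dzn" -> "dzn"
  "thuvigxrtq" -> "thvgxrtq" -> "guitkegd" -> "dgektiug" -> "dge" -> "uxv" -> "xv"
  "jeftmwe" -> "jftmw" -> "wsgzj" -> "jzgsw" -> "jzg" -> "aqx" -> "qx"
  "cdniw" -> "cdnw" -> "pqaj" -> "jaqp" -> "jaq" -> "arh" -> "rh"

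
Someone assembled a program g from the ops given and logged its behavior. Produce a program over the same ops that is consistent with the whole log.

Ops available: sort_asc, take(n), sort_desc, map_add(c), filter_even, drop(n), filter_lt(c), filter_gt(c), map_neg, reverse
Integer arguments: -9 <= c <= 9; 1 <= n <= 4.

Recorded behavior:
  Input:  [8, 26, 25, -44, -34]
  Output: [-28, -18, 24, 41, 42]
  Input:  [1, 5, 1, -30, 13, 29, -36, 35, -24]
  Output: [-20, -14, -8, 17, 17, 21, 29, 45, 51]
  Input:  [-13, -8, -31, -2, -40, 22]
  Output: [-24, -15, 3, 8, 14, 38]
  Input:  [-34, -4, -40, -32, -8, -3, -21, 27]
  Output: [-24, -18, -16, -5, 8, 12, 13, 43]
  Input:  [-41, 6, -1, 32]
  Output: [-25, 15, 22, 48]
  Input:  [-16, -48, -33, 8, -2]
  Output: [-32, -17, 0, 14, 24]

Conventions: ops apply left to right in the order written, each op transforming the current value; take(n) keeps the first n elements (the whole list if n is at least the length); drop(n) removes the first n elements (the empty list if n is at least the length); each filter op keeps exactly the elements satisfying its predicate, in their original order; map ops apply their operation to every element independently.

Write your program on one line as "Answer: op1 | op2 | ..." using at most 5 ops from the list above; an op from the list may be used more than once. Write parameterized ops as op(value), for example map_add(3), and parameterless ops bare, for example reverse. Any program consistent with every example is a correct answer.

reverse | sort_asc | map_add(8) | map_add(8)

Check, running the answer program on each example:
  [8, 26, 25, -44, -34] -> [-34, -44, 25, 26, 8] -> [-44, -34, 8, 25, 26] -> [-36, -26, 16, 33, 34] -> [-28, -18, 24, 41, 42]
  [1, 5, 1, -30, 13, 29, -36, 35, -24] -> [-24, 35, -36, 29, 13, -30, 1, 5, 1] -> [-36, -30, -24, 1, 1, 5, 13, 29, 35] -> [-28, -22, -16, 9, 9, 13, 21, 37, 43] -> [-20, -14, -8, 17, 17, 21, 29, 45, 51]
  [-13, -8, -31, -2, -40, 22] -> [22, -40, -2, -31, -8, -13] -> [-40, -31, -13, -8, -2, 22] -> [-32, -23, -5, 0, 6, 30] -> [-24, -15, 3, 8, 14, 38]
  [-34, -4, -40, -32, -8, -3, -21, 27] -> [27, -21, -3, -8, -32, -40, -4, -34] -> [-40, -34, -32, -21, -8, -4, -3, 27] -> [-32, -26, -24, -13, 0, 4, 5, 35] -> [-24, -18, -16, -5, 8, 12, 13, 43]
  [-41, 6, -1, 32] -> [32, -1, 6, -41] -> [-41, -1, 6, 32] -> [-33, 7, 14, 40] -> [-25, 15, 22, 48]
  [-16, -48, -33, 8, -2] -> [-2, 8, -33, -48, -16] -> [-48, -33, -16, -2, 8] -> [-40, -25, -8, 6, 16] -> [-32, -17, 0, 14, 24]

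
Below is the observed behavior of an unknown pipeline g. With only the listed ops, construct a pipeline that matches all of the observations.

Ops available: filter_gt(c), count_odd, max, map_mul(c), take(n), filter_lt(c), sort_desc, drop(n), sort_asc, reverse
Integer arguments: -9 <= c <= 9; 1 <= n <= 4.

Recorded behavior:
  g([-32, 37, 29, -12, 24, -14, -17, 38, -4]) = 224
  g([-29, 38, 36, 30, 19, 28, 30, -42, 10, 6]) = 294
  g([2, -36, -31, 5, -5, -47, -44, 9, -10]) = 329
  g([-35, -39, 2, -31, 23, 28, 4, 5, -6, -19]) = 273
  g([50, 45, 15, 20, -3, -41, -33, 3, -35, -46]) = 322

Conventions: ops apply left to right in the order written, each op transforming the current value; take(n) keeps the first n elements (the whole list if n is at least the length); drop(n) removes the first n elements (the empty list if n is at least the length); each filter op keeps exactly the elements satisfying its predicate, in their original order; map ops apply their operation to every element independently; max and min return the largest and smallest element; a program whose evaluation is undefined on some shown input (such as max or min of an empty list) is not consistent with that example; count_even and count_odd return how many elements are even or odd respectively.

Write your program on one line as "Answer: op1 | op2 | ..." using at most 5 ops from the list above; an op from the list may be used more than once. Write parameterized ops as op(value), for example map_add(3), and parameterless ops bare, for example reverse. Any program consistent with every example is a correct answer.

reverse | sort_asc | map_mul(-7) | sort_asc | max

Check, running the answer program on each example:
  [-32, 37, 29, -12, 24, -14, -17, 38, -4] -> [-4, 38, -17, -14, 24, -12, 29, 37, -32] -> [-32, -17, -14, -12, -4, 24, 29, 37, 38] -> [224, 119, 98, 84, 28, -168, -203, -259, -266] -> [-266, -259, -203, -168, 28, 84, 98, 119, 224] -> 224
  [-29, 38, 36, 30, 19, 28, 30, -42, 10, 6] -> [6, 10, -42, 30, 28, 19, 30, 36, 38, -29] -> [-42, -29, 6, 10, 19, 28, 30, 30, 36, 38] -> [294, 203, -42, -70, -133, -196, -210, -210, -252, -266] -> [-266, -252, -210, -210, -196, -133, -70, -42, 203, 294] -> 294
  [2, -36, -31, 5, -5, -47, -44, 9, -10] -> [-10, 9, -44, -47, -5, 5, -31, -36, 2] -> [-47, -44, -36, -31, -10, -5, 2, 5, 9] -> [329, 308, 252, 217, 70, 35, -14, -35, -63] -> [-63, -35, -14, 35, 70, 217, 252, 308, 329] -> 329
  [-35, -39, 2, -31, 23, 28, 4, 5, -6, -19] -> [-19, -6, 5, 4, 28, 23, -31, 2, -39, -35] -> [-39, -35, -31, -19, -6, 2, 4, 5, 23, 28] -> [273, 245, 217, 133, 42, -14, -28, -35, -161, -196] -> [-196, -161, -35, -28, -14, 42, 133, 217, 245, 273] -> 273
  [50, 45, 15, 20, -3, -41, -33, 3, -35, -46] -> [-46, -35, 3, -33, -41, -3, 20, 15, 45, 50] -> [-46, -41, -35, -33, -3, 3, 15, 20, 45, 50] -> [322, 287, 245, 231, 21, -21, -105, -140, -315, -350] -> [-350, -315, -140, -105, -21, 21, 231, 245, 287, 322] -> 322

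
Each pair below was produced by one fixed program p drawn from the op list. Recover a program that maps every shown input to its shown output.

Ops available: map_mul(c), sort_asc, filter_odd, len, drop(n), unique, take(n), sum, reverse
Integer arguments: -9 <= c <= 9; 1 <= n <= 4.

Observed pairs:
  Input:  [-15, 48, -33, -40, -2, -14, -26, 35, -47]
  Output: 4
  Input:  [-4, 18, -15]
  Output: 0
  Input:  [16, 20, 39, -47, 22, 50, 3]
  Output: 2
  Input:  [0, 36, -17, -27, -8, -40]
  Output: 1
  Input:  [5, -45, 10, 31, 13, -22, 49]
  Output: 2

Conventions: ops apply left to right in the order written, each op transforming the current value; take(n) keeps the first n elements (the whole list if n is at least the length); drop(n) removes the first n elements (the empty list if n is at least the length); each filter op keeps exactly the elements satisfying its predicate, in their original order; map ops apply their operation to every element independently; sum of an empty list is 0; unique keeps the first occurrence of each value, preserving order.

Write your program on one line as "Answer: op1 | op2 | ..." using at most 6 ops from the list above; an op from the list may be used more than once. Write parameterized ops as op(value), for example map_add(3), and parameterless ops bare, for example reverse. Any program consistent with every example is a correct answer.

drop(2) | drop(3) | sort_asc | reverse | len

Check, running the answer program on each example:
  [-15, 48, -33, -40, -2, -14, -26, 35, -47] -> [-33, -40, -2, -14, -26, 35, -47] -> [-14, -26, 35, -47] -> [-47, -26, -14, 35] -> [35, -14, -26, -47] -> 4
  [-4, 18, -15] -> [-15] -> [] -> [] -> [] -> 0
  [16, 20, 39, -47, 22, 50, 3] -> [39, -47, 22, 50, 3] -> [50, 3] -> [3, 50] -> [50, 3] -> 2
  [0, 36, -17, -27, -8, -40] -> [-17, -27, -8, -40] -> [-40] -> [-40] -> [-40] -> 1
  [5, -45, 10, 31, 13, -22, 49] -> [10, 31, 13, -22, 49] -> [-22, 49] -> [-22, 49] -> [49, -22] -> 2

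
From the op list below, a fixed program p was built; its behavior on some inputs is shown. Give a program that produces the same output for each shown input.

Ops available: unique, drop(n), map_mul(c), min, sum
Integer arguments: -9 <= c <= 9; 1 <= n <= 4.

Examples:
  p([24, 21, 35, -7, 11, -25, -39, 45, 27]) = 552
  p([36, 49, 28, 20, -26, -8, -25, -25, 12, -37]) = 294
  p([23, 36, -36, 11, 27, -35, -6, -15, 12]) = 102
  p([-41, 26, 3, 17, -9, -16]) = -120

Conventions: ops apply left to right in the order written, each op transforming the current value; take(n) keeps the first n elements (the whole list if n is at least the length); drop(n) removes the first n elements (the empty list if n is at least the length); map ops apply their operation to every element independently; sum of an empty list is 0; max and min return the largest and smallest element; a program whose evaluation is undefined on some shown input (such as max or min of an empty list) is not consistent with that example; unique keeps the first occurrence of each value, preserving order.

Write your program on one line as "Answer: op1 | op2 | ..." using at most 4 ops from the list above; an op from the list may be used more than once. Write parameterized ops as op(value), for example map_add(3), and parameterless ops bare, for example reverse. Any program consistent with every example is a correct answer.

map_mul(6) | unique | sum

Check, running the answer program on each example:
  [24, 21, 35, -7, 11, -25, -39, 45, 27] -> [144, 126, 210, -42, 66, -150, -234, 270, 162] -> [144, 126, 210, -42, 66, -150, -234, 270, 162] -> 552
  [36, 49, 28, 20, -26, -8, -25, -25, 12, -37] -> [216, 294, 168, 120, -156, -48, -150, -150, 72, -222] -> [216, 294, 168, 120, -156, -48, -150, 72, -222] -> 294
  [23, 36, -36, 11, 27, -35, -6, -15, 12] -> [138, 216, -216, 66, 162, -210, -36, -90, 72] -> [138, 216, -216, 66, 162, -210, -36, -90, 72] -> 102
  [-41, 26, 3, 17, -9, -16] -> [-246, 156, 18, 102, -54, -96] -> [-246, 156, 18, 102, -54, -96] -> -120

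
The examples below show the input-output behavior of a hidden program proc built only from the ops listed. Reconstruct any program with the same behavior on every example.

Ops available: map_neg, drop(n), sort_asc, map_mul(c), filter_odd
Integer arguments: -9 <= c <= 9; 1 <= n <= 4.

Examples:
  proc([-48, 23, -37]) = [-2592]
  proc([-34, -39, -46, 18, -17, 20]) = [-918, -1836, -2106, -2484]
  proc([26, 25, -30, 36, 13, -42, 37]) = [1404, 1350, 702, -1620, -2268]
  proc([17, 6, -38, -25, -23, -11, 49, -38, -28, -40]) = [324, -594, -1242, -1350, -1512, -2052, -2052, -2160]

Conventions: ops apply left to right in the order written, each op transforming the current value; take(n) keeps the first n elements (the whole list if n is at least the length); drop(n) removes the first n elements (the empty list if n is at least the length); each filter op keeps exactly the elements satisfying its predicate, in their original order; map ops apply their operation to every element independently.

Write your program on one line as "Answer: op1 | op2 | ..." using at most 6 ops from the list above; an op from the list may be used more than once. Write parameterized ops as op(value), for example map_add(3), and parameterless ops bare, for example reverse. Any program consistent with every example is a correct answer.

map_mul(-6) | map_mul(9) | sort_asc | drop(2) | map_neg

Check, running the answer program on each example:
  [-48, 23, -37] -> [288, -138, 222] -> [2592, -1242, 1998] -> [-1242, 1998, 2592] -> [2592] -> [-2592]
  [-34, -39, -46, 18, -17, 20] -> [204, 234, 276, -108, 102, -120] -> [1836, 2106, 2484, -972, 918, -1080] -> [-1080, -972, 918, 1836, 2106, 2484] -> [918, 1836, 2106, 2484] -> [-918, -1836, -2106, -2484]
  [26, 25, -30, 36, 13, -42, 37] -> [-156, -150, 180, -216, -78, 252, -222] -> [-1404, -1350, 1620, -1944, -702, 2268, -1998] -> [-1998, -1944, -1404, -1350, -702, 1620, 2268] -> [-1404, -1350, -702, 1620, 2268] -> [1404, 1350, 702, -1620, -2268]
  [17, 6, -38, -25, -23, -11, 49, -38, -28, -40] -> [-102, -36, 228, 150, 138, 66, -294, 228, 168, 240] -> [-918, -324, 2052, 1350, 1242, 594, -2646, 2052, 1512, 2160] -> [-2646, -918, -324, 594, 1242, 1350, 1512, 2052, 2052, 2160] -> [-324, 594, 1242, 1350, 1512, 2052, 2052, 2160] -> [324, -594, -1242, -1350, -1512, -2052, -2052, -2160]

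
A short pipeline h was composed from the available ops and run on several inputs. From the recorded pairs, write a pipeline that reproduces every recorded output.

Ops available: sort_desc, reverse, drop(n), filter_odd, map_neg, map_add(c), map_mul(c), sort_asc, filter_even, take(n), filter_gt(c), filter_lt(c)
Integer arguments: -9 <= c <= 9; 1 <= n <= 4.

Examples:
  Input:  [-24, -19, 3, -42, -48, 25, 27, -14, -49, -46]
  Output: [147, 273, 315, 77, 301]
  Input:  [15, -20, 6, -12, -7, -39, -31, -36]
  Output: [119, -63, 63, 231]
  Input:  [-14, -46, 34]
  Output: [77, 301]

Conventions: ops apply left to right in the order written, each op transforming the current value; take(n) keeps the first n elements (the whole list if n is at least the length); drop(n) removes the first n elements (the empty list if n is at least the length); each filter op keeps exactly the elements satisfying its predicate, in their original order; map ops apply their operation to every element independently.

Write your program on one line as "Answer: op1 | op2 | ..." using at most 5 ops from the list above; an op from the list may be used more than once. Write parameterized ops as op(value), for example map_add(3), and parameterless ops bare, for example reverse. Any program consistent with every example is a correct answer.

filter_lt(9) | map_add(9) | map_add(-6) | map_mul(-7) | filter_odd

Check, running the answer program on each example:
  [-24, -19, 3, -42, -48, 25, 27, -14, -49, -46] -> [-24, -19, 3, -42, -48, -14, -49, -46] -> [-15, -10, 12, -33, -39, -5, -40, -37] -> [-21, -16, 6, -39, -45, -11, -46, -43] -> [147, 112, -42, 273, 315, 77, 322, 301] -> [147, 273, 315, 77, 301]
  [15, -20, 6, -12, -7, -39, -31, -36] -> [-20, 6, -12, -7, -39, -31, -36] -> [-11, 15, -3, 2, -30, -22, -27] -> [-17, 9, -9, -4, -36, -28, -33] -> [119, -63, 63, 28, 252, 196, 231] -> [119, -63, 63, 231]
  [-14, -46, 34] -> [-14, -46] -> [-5, -37] -> [-11, -43] -> [77, 301] -> [77, 301]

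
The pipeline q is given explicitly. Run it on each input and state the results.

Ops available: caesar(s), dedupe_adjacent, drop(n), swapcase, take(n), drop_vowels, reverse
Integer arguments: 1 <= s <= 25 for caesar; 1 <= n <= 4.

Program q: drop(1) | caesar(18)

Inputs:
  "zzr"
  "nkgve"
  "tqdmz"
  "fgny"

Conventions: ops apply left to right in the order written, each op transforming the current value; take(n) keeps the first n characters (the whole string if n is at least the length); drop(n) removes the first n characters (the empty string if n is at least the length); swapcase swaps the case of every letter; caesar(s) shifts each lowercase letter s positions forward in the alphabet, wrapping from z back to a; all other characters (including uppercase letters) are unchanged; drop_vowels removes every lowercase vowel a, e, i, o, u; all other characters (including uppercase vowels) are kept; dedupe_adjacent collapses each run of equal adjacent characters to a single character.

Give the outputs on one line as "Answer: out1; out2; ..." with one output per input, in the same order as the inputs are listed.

"rj"; "cynw"; "iver"; "yfq"

Execution, op by op:
  "zzr" -> "zr" -> "rj"
  "nkgve" -> "kgve" -> "cynw"
  "tqdmz" -> "qdmz" -> "iver"
  "fgny" -> "gny" -> "yfq"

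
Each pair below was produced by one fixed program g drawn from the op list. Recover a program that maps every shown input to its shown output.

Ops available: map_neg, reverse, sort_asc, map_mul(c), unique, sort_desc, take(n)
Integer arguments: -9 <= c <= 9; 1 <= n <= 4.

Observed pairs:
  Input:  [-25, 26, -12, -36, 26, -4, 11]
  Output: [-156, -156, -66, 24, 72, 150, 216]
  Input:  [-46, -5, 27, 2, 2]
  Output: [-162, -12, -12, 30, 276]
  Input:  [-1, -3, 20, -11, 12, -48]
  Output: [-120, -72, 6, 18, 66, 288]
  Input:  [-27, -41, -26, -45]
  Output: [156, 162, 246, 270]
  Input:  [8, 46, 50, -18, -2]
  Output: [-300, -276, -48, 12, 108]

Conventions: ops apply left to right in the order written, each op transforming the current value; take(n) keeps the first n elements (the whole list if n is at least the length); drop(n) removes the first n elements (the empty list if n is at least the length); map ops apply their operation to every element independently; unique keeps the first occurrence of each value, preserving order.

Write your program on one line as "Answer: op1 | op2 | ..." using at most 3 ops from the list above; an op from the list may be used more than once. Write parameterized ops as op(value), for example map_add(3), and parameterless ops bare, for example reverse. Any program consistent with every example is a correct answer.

sort_asc | reverse | map_mul(-6)

Check, running the answer program on each example:
  [-25, 26, -12, -36, 26, -4, 11] -> [-36, -25, -12, -4, 11, 26, 26] -> [26, 26, 11, -4, -12, -25, -36] -> [-156, -156, -66, 24, 72, 150, 216]
  [-46, -5, 27, 2, 2] -> [-46, -5, 2, 2, 27] -> [27, 2, 2, -5, -46] -> [-162, -12, -12, 30, 276]
  [-1, -3, 20, -11, 12, -48] -> [-48, -11, -3, -1, 12, 20] -> [20, 12, -1, -3, -11, -48] -> [-120, -72, 6, 18, 66, 288]
  [-27, -41, -26, -45] -> [-45, -41, -27, -26] -> [-26, -27, -41, -45] -> [156, 162, 246, 270]
  [8, 46, 50, -18, -2] -> [-18, -2, 8, 46, 50] -> [50, 46, 8, -2, -18] -> [-300, -276, -48, 12, 108]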